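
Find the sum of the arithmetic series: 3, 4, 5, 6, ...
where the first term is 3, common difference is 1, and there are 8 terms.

Sₙ = n/2 × (first + last)
Last term = a + (n-1)d = 3 + (8-1)×1 = 10
S_8 = 8/2 × (3 + 10)
S_8 = 8/2 × 13 = 52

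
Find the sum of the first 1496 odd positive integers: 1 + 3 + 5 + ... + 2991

Sum of first n odd numbers = n²
= 1496²
= 2238016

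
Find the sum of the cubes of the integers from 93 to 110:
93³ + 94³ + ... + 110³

Use ∑_{k=1}^{n} k³ = [n(n+1)/2]², then subtract the first 92 terms.
∑_{k=1}^{110} k³ = [110×111/2]² = 6105² = 37271025
∑_{k=1}^{92} k³ = [92×93/2]² = 4278² = 18301284
∑_{k=93}^{110} k³ = 37271025 - 18301284 = 18969741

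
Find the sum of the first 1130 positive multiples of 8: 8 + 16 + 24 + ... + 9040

Factor out 8: = 8(1 + 2 + ... + 1130) = 8 × n(n+1)/2
= 8 × 1130×1131/2
= 8 × 639015
= 5112120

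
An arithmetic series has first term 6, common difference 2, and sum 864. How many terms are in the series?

Using S = n/2 × [2a + (n-1)d]
864 = n/2 × [2(6) + (n-1)(2)]
864 = n/2 × [12 + 2n - 2]
1728 = n × [10 + 2n]
2n² + (10)n - 1728 = 0
Discriminant: Δ = (10)² - 4(2)(-1728) = 100 + 13824 = 13924
√Δ = 118
n = [-(10) + √Δ] / (2·2) = (-10 + 118) / 4 = 108 / 4 = 27
(The negative root is discarded since n must be a positive integer.)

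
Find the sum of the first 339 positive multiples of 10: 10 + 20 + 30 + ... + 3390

Factor out 10: = 10(1 + 2 + ... + 339) = 10 × n(n+1)/2
= 10 × 339×340/2
= 10 × 57630
= 576300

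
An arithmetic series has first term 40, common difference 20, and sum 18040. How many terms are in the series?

Using S = n/2 × [2a + (n-1)d]
18040 = n/2 × [2(40) + (n-1)(20)]
18040 = n/2 × [80 + 20n - 20]
36080 = n × [60 + 20n]
20n² + (60)n - 36080 = 0
Discriminant: Δ = (60)² - 4(20)(-36080) = 3600 + 2886400 = 2890000
√Δ = 1700
n = [-(60) + √Δ] / (2·20) = (-60 + 1700) / 40 = 1640 / 40 = 41
(The negative root is discarded since n must be a positive integer.)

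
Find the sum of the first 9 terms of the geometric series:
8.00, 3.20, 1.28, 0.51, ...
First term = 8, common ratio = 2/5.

Sₙ = a(1 - rⁿ) / (1 - r)
S_9 = 8(1 - (2/5)^9) / (1 - (2/5))
S_9 = 8(1 - (512/1953125)) / (3/5)
S_9 = 5206968/390625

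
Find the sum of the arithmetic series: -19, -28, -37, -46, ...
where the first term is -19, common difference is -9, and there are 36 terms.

Sₙ = n/2 × (first + last)
Last term = a + (n-1)d = -19 + (36-1)×(-9) = -334
S_36 = 36/2 × (-19 + (-334))
S_36 = 36/2 × (-353) = -6354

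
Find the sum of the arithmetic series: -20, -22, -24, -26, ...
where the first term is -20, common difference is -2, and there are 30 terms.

Sₙ = n/2 × (first + last)
Last term = a + (n-1)d = -20 + (30-1)×(-2) = -78
S_30 = 30/2 × (-20 + (-78))
S_30 = 30/2 × (-98) = -1470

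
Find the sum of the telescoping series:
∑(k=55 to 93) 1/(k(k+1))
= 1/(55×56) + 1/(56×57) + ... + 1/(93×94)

Partial fractions: 1/(k(k+1)) = 1/k - 1/(k+1)
The series telescopes:
= (1/55 - 1/56) + (1/56 - 1/57) + ... + (1/93 - 1/94)
= 1/55 - 1/94
= 39/5170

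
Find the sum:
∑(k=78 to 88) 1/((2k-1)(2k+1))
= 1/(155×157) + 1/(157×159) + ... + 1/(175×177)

Partial fractions: 1/((2k-1)(2k+1)) = (1/2)[1/(2k-1) - 1/(2k+1)]
The series telescopes:
= (1/2)[1/155 - 1/177]
= 11/27435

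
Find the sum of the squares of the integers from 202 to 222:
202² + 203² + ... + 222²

Use ∑_{k=1}^{n} k² = n(n+1)(2n+1)/6, then subtract the first 201 terms.
∑_{k=1}^{222} k² = 222×223×445/6 = 3671695
∑_{k=1}^{201} k² = 201×202×403/6 = 2727101
∑_{k=202}^{222} k² = 3671695 - 2727101 = 944594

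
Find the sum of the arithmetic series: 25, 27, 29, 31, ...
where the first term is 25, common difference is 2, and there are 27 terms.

Sₙ = n/2 × (first + last)
Last term = a + (n-1)d = 25 + (27-1)×2 = 77
S_27 = 27/2 × (25 + 77)
S_27 = 27/2 × 102 = 1377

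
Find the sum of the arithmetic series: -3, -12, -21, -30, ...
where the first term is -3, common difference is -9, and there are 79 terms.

Sₙ = n/2 × (first + last)
Last term = a + (n-1)d = -3 + (79-1)×(-9) = -705
S_79 = 79/2 × (-3 + (-705))
S_79 = 79/2 × (-708) = -27966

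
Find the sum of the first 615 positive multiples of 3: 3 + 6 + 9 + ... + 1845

Factor out 3: = 3(1 + 2 + ... + 615) = 3 × n(n+1)/2
= 3 × 615×616/2
= 3 × 189420
= 568260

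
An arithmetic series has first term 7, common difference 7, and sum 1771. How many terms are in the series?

Using S = n/2 × [2a + (n-1)d]
1771 = n/2 × [2(7) + (n-1)(7)]
1771 = n/2 × [14 + 7n - 7]
3542 = n × [7 + 7n]
7n² + (7)n - 3542 = 0
Discriminant: Δ = (7)² - 4(7)(-3542) = 49 + 99176 = 99225
√Δ = 315
n = [-(7) + √Δ] / (2·7) = (-7 + 315) / 14 = 308 / 14 = 22
(The negative root is discarded since n must be a positive integer.)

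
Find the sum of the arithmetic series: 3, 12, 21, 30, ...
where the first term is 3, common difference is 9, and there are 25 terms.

Sₙ = n/2 × (first + last)
Last term = a + (n-1)d = 3 + (25-1)×9 = 219
S_25 = 25/2 × (3 + 219)
S_25 = 25/2 × 222 = 2775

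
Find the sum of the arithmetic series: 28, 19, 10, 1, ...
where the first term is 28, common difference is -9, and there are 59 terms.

Sₙ = n/2 × (first + last)
Last term = a + (n-1)d = 28 + (59-1)×(-9) = -494
S_59 = 59/2 × (28 + (-494))
S_59 = 59/2 × (-466) = -13747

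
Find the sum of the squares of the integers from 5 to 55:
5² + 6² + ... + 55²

Use ∑_{k=1}^{n} k² = n(n+1)(2n+1)/6, then subtract the first 4 terms.
∑_{k=1}^{55} k² = 55×56×111/6 = 56980
∑_{k=1}^{4} k² = 4×5×9/6 = 30
∑_{k=5}^{55} k² = 56980 - 30 = 56950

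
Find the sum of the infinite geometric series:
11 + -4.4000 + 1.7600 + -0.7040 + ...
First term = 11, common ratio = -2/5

For |r| < 1, S = a / (1 - r)
S = 11 / (1 - (-2/5))
S = 11 / (7/5)
S = 55/7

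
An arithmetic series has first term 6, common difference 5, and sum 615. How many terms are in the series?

Using S = n/2 × [2a + (n-1)d]
615 = n/2 × [2(6) + (n-1)(5)]
615 = n/2 × [12 + 5n - 5]
1230 = n × [7 + 5n]
5n² + (7)n - 1230 = 0
Discriminant: Δ = (7)² - 4(5)(-1230) = 49 + 24600 = 24649
√Δ = 157
n = [-(7) + √Δ] / (2·5) = (-7 + 157) / 10 = 150 / 10 = 15
(The negative root is discarded since n must be a positive integer.)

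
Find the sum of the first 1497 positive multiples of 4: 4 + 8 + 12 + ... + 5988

Factor out 4: = 4(1 + 2 + ... + 1497) = 4 × n(n+1)/2
= 4 × 1497×1498/2
= 4 × 1121253
= 4485012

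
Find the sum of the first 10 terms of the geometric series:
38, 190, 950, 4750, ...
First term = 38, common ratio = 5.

Sₙ = a(1 - rⁿ) / (1 - r)
S_10 = 38(1 - 5^10) / (1 - 5)
S_10 = 38(1 - 9765625) / (-4)
S_10 = 92773428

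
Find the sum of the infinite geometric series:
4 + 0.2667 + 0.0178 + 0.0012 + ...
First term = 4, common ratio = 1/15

For |r| < 1, S = a / (1 - r)
S = 4 / (1 - (1/15))
S = 4 / (14/15)
S = 30/7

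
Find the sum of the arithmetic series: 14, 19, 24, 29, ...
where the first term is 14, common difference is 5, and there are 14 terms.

Sₙ = n/2 × (first + last)
Last term = a + (n-1)d = 14 + (14-1)×5 = 79
S_14 = 14/2 × (14 + 79)
S_14 = 14/2 × 93 = 651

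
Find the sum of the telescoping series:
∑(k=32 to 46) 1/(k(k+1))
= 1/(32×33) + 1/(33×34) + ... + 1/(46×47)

Partial fractions: 1/(k(k+1)) = 1/k - 1/(k+1)
The series telescopes:
= (1/32 - 1/33) + (1/33 - 1/34) + ... + (1/46 - 1/47)
= 1/32 - 1/47
= 15/1504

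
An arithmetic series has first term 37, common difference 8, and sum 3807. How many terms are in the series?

Using S = n/2 × [2a + (n-1)d]
3807 = n/2 × [2(37) + (n-1)(8)]
3807 = n/2 × [74 + 8n - 8]
7614 = n × [66 + 8n]
8n² + (66)n - 7614 = 0
Discriminant: Δ = (66)² - 4(8)(-7614) = 4356 + 243648 = 248004
√Δ = 498
n = [-(66) + √Δ] / (2·8) = (-66 + 498) / 16 = 432 / 16 = 27
(The negative root is discarded since n must be a positive integer.)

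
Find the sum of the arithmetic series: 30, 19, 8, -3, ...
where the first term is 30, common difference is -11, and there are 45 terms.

Sₙ = n/2 × (first + last)
Last term = a + (n-1)d = 30 + (45-1)×(-11) = -454
S_45 = 45/2 × (30 + (-454))
S_45 = 45/2 × (-424) = -9540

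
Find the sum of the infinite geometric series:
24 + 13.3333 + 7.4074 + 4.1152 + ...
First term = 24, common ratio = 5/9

For |r| < 1, S = a / (1 - r)
S = 24 / (1 - (5/9))
S = 24 / (4/9)
S = 54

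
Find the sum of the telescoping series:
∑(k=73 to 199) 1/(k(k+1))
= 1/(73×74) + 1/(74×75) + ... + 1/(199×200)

Partial fractions: 1/(k(k+1)) = 1/k - 1/(k+1)
The series telescopes:
= (1/73 - 1/74) + (1/74 - 1/75) + ... + (1/199 - 1/200)
= 1/73 - 1/200
= 127/14600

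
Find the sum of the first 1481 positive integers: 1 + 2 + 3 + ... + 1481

Formula: ∑k = n(n+1)/2
= 1481×1482/2
= 2194842/2
= 1097421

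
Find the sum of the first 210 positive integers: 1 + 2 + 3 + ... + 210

Formula: ∑k = n(n+1)/2
= 210×211/2
= 44310/2
= 22155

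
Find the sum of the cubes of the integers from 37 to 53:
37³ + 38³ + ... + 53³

Use ∑_{k=1}^{n} k³ = [n(n+1)/2]², then subtract the first 36 terms.
∑_{k=1}^{53} k³ = [53×54/2]² = 1431² = 2047761
∑_{k=1}^{36} k³ = [36×37/2]² = 666² = 443556
∑_{k=37}^{53} k³ = 2047761 - 443556 = 1604205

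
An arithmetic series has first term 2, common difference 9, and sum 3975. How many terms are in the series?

Using S = n/2 × [2a + (n-1)d]
3975 = n/2 × [2(2) + (n-1)(9)]
3975 = n/2 × [4 + 9n - 9]
7950 = n × [-5 + 9n]
9n² + (-5)n - 7950 = 0
Discriminant: Δ = (-5)² - 4(9)(-7950) = 25 + 286200 = 286225
√Δ = 535
n = [-(-5) + √Δ] / (2·9) = (5 + 535) / 18 = 540 / 18 = 30
(The negative root is discarded since n must be a positive integer.)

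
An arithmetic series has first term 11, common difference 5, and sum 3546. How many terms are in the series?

Using S = n/2 × [2a + (n-1)d]
3546 = n/2 × [2(11) + (n-1)(5)]
3546 = n/2 × [22 + 5n - 5]
7092 = n × [17 + 5n]
5n² + (17)n - 7092 = 0
Discriminant: Δ = (17)² - 4(5)(-7092) = 289 + 141840 = 142129
√Δ = 377
n = [-(17) + √Δ] / (2·5) = (-17 + 377) / 10 = 360 / 10 = 36
(The negative root is discarded since n must be a positive integer.)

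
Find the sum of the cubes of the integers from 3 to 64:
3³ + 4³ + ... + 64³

Use ∑_{k=1}^{n} k³ = [n(n+1)/2]², then subtract the first 2 terms.
∑_{k=1}^{64} k³ = [64×65/2]² = 2080² = 4326400
∑_{k=1}^{2} k³ = [2×3/2]² = 3² = 9
∑_{k=3}^{64} k³ = 4326400 - 9 = 4326391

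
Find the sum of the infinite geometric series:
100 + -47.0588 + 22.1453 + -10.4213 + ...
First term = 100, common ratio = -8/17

For |r| < 1, S = a / (1 - r)
S = 100 / (1 - (-8/17))
S = 100 / (25/17)
S = 68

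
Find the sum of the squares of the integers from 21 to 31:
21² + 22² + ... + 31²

Use ∑_{k=1}^{n} k² = n(n+1)(2n+1)/6, then subtract the first 20 terms.
∑_{k=1}^{31} k² = 31×32×63/6 = 10416
∑_{k=1}^{20} k² = 20×21×41/6 = 2870
∑_{k=21}^{31} k² = 10416 - 2870 = 7546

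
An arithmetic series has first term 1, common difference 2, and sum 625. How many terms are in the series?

Using S = n/2 × [2a + (n-1)d]
625 = n/2 × [2(1) + (n-1)(2)]
625 = n/2 × [2 + 2n - 2]
1250 = n × [0 + 2n]
2n² + (0)n - 1250 = 0
Discriminant: Δ = (0)² - 4(2)(-1250) = 0 + 10000 = 10000
√Δ = 100
n = [-(0) + √Δ] / (2·2) = (0 + 100) / 4 = 100 / 4 = 25
(The negative root is discarded since n must be a positive integer.)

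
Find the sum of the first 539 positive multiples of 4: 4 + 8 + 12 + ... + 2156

Factor out 4: = 4(1 + 2 + ... + 539) = 4 × n(n+1)/2
= 4 × 539×540/2
= 4 × 145530
= 582120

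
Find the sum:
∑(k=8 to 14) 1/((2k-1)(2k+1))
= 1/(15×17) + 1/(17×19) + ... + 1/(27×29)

Partial fractions: 1/((2k-1)(2k+1)) = (1/2)[1/(2k-1) - 1/(2k+1)]
The series telescopes:
= (1/2)[1/15 - 1/29]
= 7/435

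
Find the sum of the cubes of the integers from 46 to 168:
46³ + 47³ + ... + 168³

Use ∑_{k=1}^{n} k³ = [n(n+1)/2]², then subtract the first 45 terms.
∑_{k=1}^{168} k³ = [168×169/2]² = 14196² = 201526416
∑_{k=1}^{45} k³ = [45×46/2]² = 1035² = 1071225
∑_{k=46}^{168} k³ = 201526416 - 1071225 = 200455191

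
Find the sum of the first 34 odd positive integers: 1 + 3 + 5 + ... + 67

Sum of first n odd numbers = n²
= 34²
= 1156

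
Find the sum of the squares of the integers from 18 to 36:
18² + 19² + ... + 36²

Use ∑_{k=1}^{n} k² = n(n+1)(2n+1)/6, then subtract the first 17 terms.
∑_{k=1}^{36} k² = 36×37×73/6 = 16206
∑_{k=1}^{17} k² = 17×18×35/6 = 1785
∑_{k=18}^{36} k² = 16206 - 1785 = 14421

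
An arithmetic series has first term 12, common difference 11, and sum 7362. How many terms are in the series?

Using S = n/2 × [2a + (n-1)d]
7362 = n/2 × [2(12) + (n-1)(11)]
7362 = n/2 × [24 + 11n - 11]
14724 = n × [13 + 11n]
11n² + (13)n - 14724 = 0
Discriminant: Δ = (13)² - 4(11)(-14724) = 169 + 647856 = 648025
√Δ = 805
n = [-(13) + √Δ] / (2·11) = (-13 + 805) / 22 = 792 / 22 = 36
(The negative root is discarded since n must be a positive integer.)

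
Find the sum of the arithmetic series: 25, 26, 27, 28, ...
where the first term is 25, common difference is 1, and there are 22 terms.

Sₙ = n/2 × (first + last)
Last term = a + (n-1)d = 25 + (22-1)×1 = 46
S_22 = 22/2 × (25 + 46)
S_22 = 22/2 × 71 = 781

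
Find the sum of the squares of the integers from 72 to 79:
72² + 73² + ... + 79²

Use ∑_{k=1}^{n} k² = n(n+1)(2n+1)/6, then subtract the first 71 terms.
∑_{k=1}^{79} k² = 79×80×159/6 = 167480
∑_{k=1}^{71} k² = 71×72×143/6 = 121836
∑_{k=72}^{79} k² = 167480 - 121836 = 45644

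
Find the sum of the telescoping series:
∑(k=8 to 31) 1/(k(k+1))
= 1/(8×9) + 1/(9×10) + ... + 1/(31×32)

Partial fractions: 1/(k(k+1)) = 1/k - 1/(k+1)
The series telescopes:
= (1/8 - 1/9) + (1/9 - 1/10) + ... + (1/31 - 1/32)
= 1/8 - 1/32
= 3/32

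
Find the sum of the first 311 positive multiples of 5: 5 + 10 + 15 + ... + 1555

Factor out 5: = 5(1 + 2 + ... + 311) = 5 × n(n+1)/2
= 5 × 311×312/2
= 5 × 48516
= 242580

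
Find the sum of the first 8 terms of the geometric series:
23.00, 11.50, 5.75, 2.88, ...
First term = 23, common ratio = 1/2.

Sₙ = a(1 - rⁿ) / (1 - r)
S_8 = 23(1 - (1/2)^8) / (1 - (1/2))
S_8 = 23(1 - (1/256)) / (1/2)
S_8 = 5865/128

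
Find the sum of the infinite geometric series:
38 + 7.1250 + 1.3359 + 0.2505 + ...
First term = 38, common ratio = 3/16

For |r| < 1, S = a / (1 - r)
S = 38 / (1 - (3/16))
S = 38 / (13/16)
S = 608/13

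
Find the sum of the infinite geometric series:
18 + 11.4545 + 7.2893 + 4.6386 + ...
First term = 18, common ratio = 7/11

For |r| < 1, S = a / (1 - r)
S = 18 / (1 - (7/11))
S = 18 / (4/11)
S = 99/2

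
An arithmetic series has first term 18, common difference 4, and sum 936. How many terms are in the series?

Using S = n/2 × [2a + (n-1)d]
936 = n/2 × [2(18) + (n-1)(4)]
936 = n/2 × [36 + 4n - 4]
1872 = n × [32 + 4n]
4n² + (32)n - 1872 = 0
Discriminant: Δ = (32)² - 4(4)(-1872) = 1024 + 29952 = 30976
√Δ = 176
n = [-(32) + √Δ] / (2·4) = (-32 + 176) / 8 = 144 / 8 = 18
(The negative root is discarded since n must be a positive integer.)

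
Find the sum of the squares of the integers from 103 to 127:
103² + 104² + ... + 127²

Use ∑_{k=1}^{n} k² = n(n+1)(2n+1)/6, then subtract the first 102 terms.
∑_{k=1}^{127} k² = 127×128×255/6 = 690880
∑_{k=1}^{102} k² = 102×103×205/6 = 358955
∑_{k=103}^{127} k² = 690880 - 358955 = 331925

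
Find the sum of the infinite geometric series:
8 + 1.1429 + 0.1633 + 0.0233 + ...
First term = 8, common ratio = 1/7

For |r| < 1, S = a / (1 - r)
S = 8 / (1 - (1/7))
S = 8 / (6/7)
S = 28/3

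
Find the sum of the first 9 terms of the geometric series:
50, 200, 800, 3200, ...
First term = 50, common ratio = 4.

Sₙ = a(1 - rⁿ) / (1 - r)
S_9 = 50(1 - 4^9) / (1 - 4)
S_9 = 50(1 - 262144) / (-3)
S_9 = 4369050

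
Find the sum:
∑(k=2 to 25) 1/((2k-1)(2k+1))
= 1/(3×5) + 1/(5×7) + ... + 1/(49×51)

Partial fractions: 1/((2k-1)(2k+1)) = (1/2)[1/(2k-1) - 1/(2k+1)]
The series telescopes:
= (1/2)[1/3 - 1/51]
= 8/51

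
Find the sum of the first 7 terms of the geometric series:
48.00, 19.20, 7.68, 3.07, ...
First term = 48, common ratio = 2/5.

Sₙ = a(1 - rⁿ) / (1 - r)
S_7 = 48(1 - (2/5)^7) / (1 - (2/5))
S_7 = 48(1 - (128/78125)) / (3/5)
S_7 = 1247952/15625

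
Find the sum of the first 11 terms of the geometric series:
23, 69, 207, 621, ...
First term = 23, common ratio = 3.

Sₙ = a(1 - rⁿ) / (1 - r)
S_11 = 23(1 - 3^11) / (1 - 3)
S_11 = 23(1 - 177147) / (-2)
S_11 = 2037179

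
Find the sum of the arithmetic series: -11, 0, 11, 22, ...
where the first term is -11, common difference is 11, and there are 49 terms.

Sₙ = n/2 × (first + last)
Last term = a + (n-1)d = -11 + (49-1)×11 = 517
S_49 = 49/2 × (-11 + 517)
S_49 = 49/2 × 506 = 12397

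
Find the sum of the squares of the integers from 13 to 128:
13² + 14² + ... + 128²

Use ∑_{k=1}^{n} k² = n(n+1)(2n+1)/6, then subtract the first 12 terms.
∑_{k=1}^{128} k² = 128×129×257/6 = 707264
∑_{k=1}^{12} k² = 12×13×25/6 = 650
∑_{k=13}^{128} k² = 707264 - 650 = 706614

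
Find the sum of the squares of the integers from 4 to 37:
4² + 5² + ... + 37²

Use ∑_{k=1}^{n} k² = n(n+1)(2n+1)/6, then subtract the first 3 terms.
∑_{k=1}^{37} k² = 37×38×75/6 = 17575
∑_{k=1}^{3} k² = 3×4×7/6 = 14
∑_{k=4}^{37} k² = 17575 - 14 = 17561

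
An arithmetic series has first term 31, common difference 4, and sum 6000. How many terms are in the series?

Using S = n/2 × [2a + (n-1)d]
6000 = n/2 × [2(31) + (n-1)(4)]
6000 = n/2 × [62 + 4n - 4]
12000 = n × [58 + 4n]
4n² + (58)n - 12000 = 0
Discriminant: Δ = (58)² - 4(4)(-12000) = 3364 + 192000 = 195364
√Δ = 442
n = [-(58) + √Δ] / (2·4) = (-58 + 442) / 8 = 384 / 8 = 48
(The negative root is discarded since n must be a positive integer.)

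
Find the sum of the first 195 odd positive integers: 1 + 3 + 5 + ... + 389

Sum of first n odd numbers = n²
= 195²
= 38025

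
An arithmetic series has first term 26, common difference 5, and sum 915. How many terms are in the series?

Using S = n/2 × [2a + (n-1)d]
915 = n/2 × [2(26) + (n-1)(5)]
915 = n/2 × [52 + 5n - 5]
1830 = n × [47 + 5n]
5n² + (47)n - 1830 = 0
Discriminant: Δ = (47)² - 4(5)(-1830) = 2209 + 36600 = 38809
√Δ = 197
n = [-(47) + √Δ] / (2·5) = (-47 + 197) / 10 = 150 / 10 = 15
(The negative root is discarded since n must be a positive integer.)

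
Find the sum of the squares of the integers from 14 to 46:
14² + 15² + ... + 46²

Use ∑_{k=1}^{n} k² = n(n+1)(2n+1)/6, then subtract the first 13 terms.
∑_{k=1}^{46} k² = 46×47×93/6 = 33511
∑_{k=1}^{13} k² = 13×14×27/6 = 819
∑_{k=14}^{46} k² = 33511 - 819 = 32692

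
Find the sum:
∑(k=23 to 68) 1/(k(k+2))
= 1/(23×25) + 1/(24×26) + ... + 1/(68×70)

Partial fractions: 1/(k(k+2)) = (1/2)[1/k - 1/(k+2)]
Telescoping leaves the first two and last two terms:
= (1/2)[1/23 + 1/24 - 1/69 - 1/70]
= 363/12880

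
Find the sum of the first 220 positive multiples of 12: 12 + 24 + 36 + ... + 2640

Factor out 12: = 12(1 + 2 + ... + 220) = 12 × n(n+1)/2
= 12 × 220×221/2
= 12 × 24310
= 291720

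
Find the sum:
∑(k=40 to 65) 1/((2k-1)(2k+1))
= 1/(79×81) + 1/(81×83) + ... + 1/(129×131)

Partial fractions: 1/((2k-1)(2k+1)) = (1/2)[1/(2k-1) - 1/(2k+1)]
The series telescopes:
= (1/2)[1/79 - 1/131]
= 26/10349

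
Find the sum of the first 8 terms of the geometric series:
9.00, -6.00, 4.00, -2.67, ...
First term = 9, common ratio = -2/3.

Sₙ = a(1 - rⁿ) / (1 - r)
S_8 = 9(1 - (-2/3)^8) / (1 - (-2/3))
S_8 = 9(1 - (256/6561)) / (5/3)
S_8 = 1261/243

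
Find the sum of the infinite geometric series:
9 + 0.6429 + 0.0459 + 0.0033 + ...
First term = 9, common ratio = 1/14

For |r| < 1, S = a / (1 - r)
S = 9 / (1 - (1/14))
S = 9 / (13/14)
S = 126/13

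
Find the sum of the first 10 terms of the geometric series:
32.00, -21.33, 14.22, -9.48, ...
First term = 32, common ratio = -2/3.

Sₙ = a(1 - rⁿ) / (1 - r)
S_10 = 32(1 - (-2/3)^10) / (1 - (-2/3))
S_10 = 32(1 - (1024/59049)) / (5/3)
S_10 = 371360/19683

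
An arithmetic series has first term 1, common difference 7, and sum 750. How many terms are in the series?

Using S = n/2 × [2a + (n-1)d]
750 = n/2 × [2(1) + (n-1)(7)]
750 = n/2 × [2 + 7n - 7]
1500 = n × [-5 + 7n]
7n² + (-5)n - 1500 = 0
Discriminant: Δ = (-5)² - 4(7)(-1500) = 25 + 42000 = 42025
√Δ = 205
n = [-(-5) + √Δ] / (2·7) = (5 + 205) / 14 = 210 / 14 = 15
(The negative root is discarded since n must be a positive integer.)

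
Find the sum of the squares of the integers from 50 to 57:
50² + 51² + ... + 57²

Use ∑_{k=1}^{n} k² = n(n+1)(2n+1)/6, then subtract the first 49 terms.
∑_{k=1}^{57} k² = 57×58×115/6 = 63365
∑_{k=1}^{49} k² = 49×50×99/6 = 40425
∑_{k=50}^{57} k² = 63365 - 40425 = 22940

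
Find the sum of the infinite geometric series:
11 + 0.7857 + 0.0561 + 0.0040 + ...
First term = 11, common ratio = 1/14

For |r| < 1, S = a / (1 - r)
S = 11 / (1 - (1/14))
S = 11 / (13/14)
S = 154/13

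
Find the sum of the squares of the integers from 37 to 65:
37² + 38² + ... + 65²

Use ∑_{k=1}^{n} k² = n(n+1)(2n+1)/6, then subtract the first 36 terms.
∑_{k=1}^{65} k² = 65×66×131/6 = 93665
∑_{k=1}^{36} k² = 36×37×73/6 = 16206
∑_{k=37}^{65} k² = 93665 - 16206 = 77459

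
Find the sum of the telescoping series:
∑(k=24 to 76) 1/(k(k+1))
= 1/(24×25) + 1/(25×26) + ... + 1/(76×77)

Partial fractions: 1/(k(k+1)) = 1/k - 1/(k+1)
The series telescopes:
= (1/24 - 1/25) + (1/25 - 1/26) + ... + (1/76 - 1/77)
= 1/24 - 1/77
= 53/1848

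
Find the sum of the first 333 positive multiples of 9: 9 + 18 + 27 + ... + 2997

Factor out 9: = 9(1 + 2 + ... + 333) = 9 × n(n+1)/2
= 9 × 333×334/2
= 9 × 55611
= 500499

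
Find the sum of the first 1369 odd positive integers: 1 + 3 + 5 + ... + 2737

Sum of first n odd numbers = n²
= 1369²
= 1874161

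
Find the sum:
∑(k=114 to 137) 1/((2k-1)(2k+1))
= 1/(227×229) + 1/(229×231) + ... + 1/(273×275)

Partial fractions: 1/((2k-1)(2k+1)) = (1/2)[1/(2k-1) - 1/(2k+1)]
The series telescopes:
= (1/2)[1/227 - 1/275]
= 24/62425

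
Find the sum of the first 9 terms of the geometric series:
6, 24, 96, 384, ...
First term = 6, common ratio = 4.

Sₙ = a(1 - rⁿ) / (1 - r)
S_9 = 6(1 - 4^9) / (1 - 4)
S_9 = 6(1 - 262144) / (-3)
S_9 = 524286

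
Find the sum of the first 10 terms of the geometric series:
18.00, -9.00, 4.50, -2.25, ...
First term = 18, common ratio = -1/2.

Sₙ = a(1 - rⁿ) / (1 - r)
S_10 = 18(1 - (-1/2)^10) / (1 - (-1/2))
S_10 = 18(1 - (1/1024)) / (3/2)
S_10 = 3069/256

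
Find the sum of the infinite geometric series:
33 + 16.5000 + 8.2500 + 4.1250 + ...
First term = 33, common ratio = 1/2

For |r| < 1, S = a / (1 - r)
S = 33 / (1 - (1/2))
S = 33 / (1/2)
S = 66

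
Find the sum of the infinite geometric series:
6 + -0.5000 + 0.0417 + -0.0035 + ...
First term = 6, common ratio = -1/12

For |r| < 1, S = a / (1 - r)
S = 6 / (1 - (-1/12))
S = 6 / (13/12)
S = 72/13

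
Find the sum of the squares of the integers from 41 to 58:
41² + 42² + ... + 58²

Use ∑_{k=1}^{n} k² = n(n+1)(2n+1)/6, then subtract the first 40 terms.
∑_{k=1}^{58} k² = 58×59×117/6 = 66729
∑_{k=1}^{40} k² = 40×41×81/6 = 22140
∑_{k=41}^{58} k² = 66729 - 22140 = 44589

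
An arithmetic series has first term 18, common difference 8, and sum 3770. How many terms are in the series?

Using S = n/2 × [2a + (n-1)d]
3770 = n/2 × [2(18) + (n-1)(8)]
3770 = n/2 × [36 + 8n - 8]
7540 = n × [28 + 8n]
8n² + (28)n - 7540 = 0
Discriminant: Δ = (28)² - 4(8)(-7540) = 784 + 241280 = 242064
√Δ = 492
n = [-(28) + √Δ] / (2·8) = (-28 + 492) / 16 = 464 / 16 = 29
(The negative root is discarded since n must be a positive integer.)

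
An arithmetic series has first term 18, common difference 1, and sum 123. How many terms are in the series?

Using S = n/2 × [2a + (n-1)d]
123 = n/2 × [2(18) + (n-1)(1)]
123 = n/2 × [36 + 1n - 1]
246 = n × [35 + 1n]
1n² + (35)n - 246 = 0
Discriminant: Δ = (35)² - 4(1)(-246) = 1225 + 984 = 2209
√Δ = 47
n = [-(35) + √Δ] / (2·1) = (-35 + 47) / 2 = 12 / 2 = 6
(The negative root is discarded since n must be a positive integer.)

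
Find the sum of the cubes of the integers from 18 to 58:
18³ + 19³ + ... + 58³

Use ∑_{k=1}^{n} k³ = [n(n+1)/2]², then subtract the first 17 terms.
∑_{k=1}^{58} k³ = [58×59/2]² = 1711² = 2927521
∑_{k=1}^{17} k³ = [17×18/2]² = 153² = 23409
∑_{k=18}^{58} k³ = 2927521 - 23409 = 2904112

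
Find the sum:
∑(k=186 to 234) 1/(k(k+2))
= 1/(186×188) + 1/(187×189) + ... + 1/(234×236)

Partial fractions: 1/(k(k+2)) = (1/2)[1/k - 1/(k+2)]
Telescoping leaves the first two and last two terms:
= (1/2)[1/186 + 1/187 - 1/235 - 1/236]
= 2152129/1929009720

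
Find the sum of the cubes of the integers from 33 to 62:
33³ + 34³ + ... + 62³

Use ∑_{k=1}^{n} k³ = [n(n+1)/2]², then subtract the first 32 terms.
∑_{k=1}^{62} k³ = [62×63/2]² = 1953² = 3814209
∑_{k=1}^{32} k³ = [32×33/2]² = 528² = 278784
∑_{k=33}^{62} k³ = 3814209 - 278784 = 3535425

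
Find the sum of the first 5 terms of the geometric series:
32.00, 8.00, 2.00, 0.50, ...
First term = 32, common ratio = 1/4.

Sₙ = a(1 - rⁿ) / (1 - r)
S_5 = 32(1 - (1/4)^5) / (1 - (1/4))
S_5 = 32(1 - (1/1024)) / (3/4)
S_5 = 341/8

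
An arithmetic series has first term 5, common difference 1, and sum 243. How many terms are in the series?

Using S = n/2 × [2a + (n-1)d]
243 = n/2 × [2(5) + (n-1)(1)]
243 = n/2 × [10 + 1n - 1]
486 = n × [9 + 1n]
1n² + (9)n - 486 = 0
Discriminant: Δ = (9)² - 4(1)(-486) = 81 + 1944 = 2025
√Δ = 45
n = [-(9) + √Δ] / (2·1) = (-9 + 45) / 2 = 36 / 2 = 18
(The negative root is discarded since n must be a positive integer.)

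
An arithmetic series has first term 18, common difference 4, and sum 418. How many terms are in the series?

Using S = n/2 × [2a + (n-1)d]
418 = n/2 × [2(18) + (n-1)(4)]
418 = n/2 × [36 + 4n - 4]
836 = n × [32 + 4n]
4n² + (32)n - 836 = 0
Discriminant: Δ = (32)² - 4(4)(-836) = 1024 + 13376 = 14400
√Δ = 120
n = [-(32) + √Δ] / (2·4) = (-32 + 120) / 8 = 88 / 8 = 11
(The negative root is discarded since n must be a positive integer.)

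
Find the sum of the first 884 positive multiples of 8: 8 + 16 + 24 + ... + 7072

Factor out 8: = 8(1 + 2 + ... + 884) = 8 × n(n+1)/2
= 8 × 884×885/2
= 8 × 391170
= 3129360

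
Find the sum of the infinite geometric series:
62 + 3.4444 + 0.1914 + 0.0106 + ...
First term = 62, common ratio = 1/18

For |r| < 1, S = a / (1 - r)
S = 62 / (1 - (1/18))
S = 62 / (17/18)
S = 1116/17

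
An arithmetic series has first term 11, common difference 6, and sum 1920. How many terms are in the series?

Using S = n/2 × [2a + (n-1)d]
1920 = n/2 × [2(11) + (n-1)(6)]
1920 = n/2 × [22 + 6n - 6]
3840 = n × [16 + 6n]
6n² + (16)n - 3840 = 0
Discriminant: Δ = (16)² - 4(6)(-3840) = 256 + 92160 = 92416
√Δ = 304
n = [-(16) + √Δ] / (2·6) = (-16 + 304) / 12 = 288 / 12 = 24
(The negative root is discarded since n must be a positive integer.)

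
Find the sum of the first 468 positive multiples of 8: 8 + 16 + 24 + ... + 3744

Factor out 8: = 8(1 + 2 + ... + 468) = 8 × n(n+1)/2
= 8 × 468×469/2
= 8 × 109746
= 877968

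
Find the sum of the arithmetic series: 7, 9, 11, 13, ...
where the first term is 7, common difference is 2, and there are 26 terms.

Sₙ = n/2 × (first + last)
Last term = a + (n-1)d = 7 + (26-1)×2 = 57
S_26 = 26/2 × (7 + 57)
S_26 = 26/2 × 64 = 832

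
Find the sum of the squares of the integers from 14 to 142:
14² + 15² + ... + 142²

Use ∑_{k=1}^{n} k² = n(n+1)(2n+1)/6, then subtract the first 13 terms.
∑_{k=1}^{142} k² = 142×143×285/6 = 964535
∑_{k=1}^{13} k² = 13×14×27/6 = 819
∑_{k=14}^{142} k² = 964535 - 819 = 963716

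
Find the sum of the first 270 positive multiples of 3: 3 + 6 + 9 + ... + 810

Factor out 3: = 3(1 + 2 + ... + 270) = 3 × n(n+1)/2
= 3 × 270×271/2
= 3 × 36585
= 109755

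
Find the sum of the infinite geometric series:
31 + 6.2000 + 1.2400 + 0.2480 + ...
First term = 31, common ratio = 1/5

For |r| < 1, S = a / (1 - r)
S = 31 / (1 - (1/5))
S = 31 / (4/5)
S = 155/4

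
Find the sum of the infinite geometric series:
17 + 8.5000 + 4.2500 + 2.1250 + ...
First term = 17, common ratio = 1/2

For |r| < 1, S = a / (1 - r)
S = 17 / (1 - (1/2))
S = 17 / (1/2)
S = 34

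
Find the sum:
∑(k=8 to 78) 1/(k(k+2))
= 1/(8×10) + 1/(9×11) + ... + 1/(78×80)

Partial fractions: 1/(k(k+2)) = (1/2)[1/k - 1/(k+2)]
Telescoping leaves the first two and last two terms:
= (1/2)[1/8 + 1/9 - 1/79 - 1/80]
= 11999/113760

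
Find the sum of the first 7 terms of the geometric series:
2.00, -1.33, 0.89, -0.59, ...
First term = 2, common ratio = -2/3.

Sₙ = a(1 - rⁿ) / (1 - r)
S_7 = 2(1 - (-2/3)^7) / (1 - (-2/3))
S_7 = 2(1 - (-128/2187)) / (5/3)
S_7 = 926/729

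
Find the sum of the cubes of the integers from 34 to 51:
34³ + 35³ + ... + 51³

Use ∑_{k=1}^{n} k³ = [n(n+1)/2]², then subtract the first 33 terms.
∑_{k=1}^{51} k³ = [51×52/2]² = 1326² = 1758276
∑_{k=1}^{33} k³ = [33×34/2]² = 561² = 314721
∑_{k=34}^{51} k³ = 1758276 - 314721 = 1443555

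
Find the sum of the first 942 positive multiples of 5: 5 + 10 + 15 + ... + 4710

Factor out 5: = 5(1 + 2 + ... + 942) = 5 × n(n+1)/2
= 5 × 942×943/2
= 5 × 444153
= 2220765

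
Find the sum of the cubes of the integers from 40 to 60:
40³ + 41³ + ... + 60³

Use ∑_{k=1}^{n} k³ = [n(n+1)/2]², then subtract the first 39 terms.
∑_{k=1}^{60} k³ = [60×61/2]² = 1830² = 3348900
∑_{k=1}^{39} k³ = [39×40/2]² = 780² = 608400
∑_{k=40}^{60} k³ = 3348900 - 608400 = 2740500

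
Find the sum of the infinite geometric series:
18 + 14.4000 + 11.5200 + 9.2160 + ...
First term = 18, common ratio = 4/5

For |r| < 1, S = a / (1 - r)
S = 18 / (1 - (4/5))
S = 18 / (1/5)
S = 90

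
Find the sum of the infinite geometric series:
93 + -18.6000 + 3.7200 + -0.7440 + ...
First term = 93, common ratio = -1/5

For |r| < 1, S = a / (1 - r)
S = 93 / (1 - (-1/5))
S = 93 / (6/5)
S = 155/2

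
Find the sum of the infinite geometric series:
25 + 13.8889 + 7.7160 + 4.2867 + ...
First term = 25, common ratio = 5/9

For |r| < 1, S = a / (1 - r)
S = 25 / (1 - (5/9))
S = 25 / (4/9)
S = 225/4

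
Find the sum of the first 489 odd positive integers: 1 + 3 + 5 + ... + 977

Sum of first n odd numbers = n²
= 489²
= 239121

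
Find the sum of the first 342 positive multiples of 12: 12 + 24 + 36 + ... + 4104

Factor out 12: = 12(1 + 2 + ... + 342) = 12 × n(n+1)/2
= 12 × 342×343/2
= 12 × 58653
= 703836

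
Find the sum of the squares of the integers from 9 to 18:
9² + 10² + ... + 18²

Use ∑_{k=1}^{n} k² = n(n+1)(2n+1)/6, then subtract the first 8 terms.
∑_{k=1}^{18} k² = 18×19×37/6 = 2109
∑_{k=1}^{8} k² = 8×9×17/6 = 204
∑_{k=9}^{18} k² = 2109 - 204 = 1905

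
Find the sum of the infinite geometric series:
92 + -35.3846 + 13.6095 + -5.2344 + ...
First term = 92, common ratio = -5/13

For |r| < 1, S = a / (1 - r)
S = 92 / (1 - (-5/13))
S = 92 / (18/13)
S = 598/9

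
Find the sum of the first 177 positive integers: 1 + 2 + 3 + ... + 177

Formula: ∑k = n(n+1)/2
= 177×178/2
= 31506/2
= 15753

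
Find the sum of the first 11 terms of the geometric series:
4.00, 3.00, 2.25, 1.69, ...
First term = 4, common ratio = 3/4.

Sₙ = a(1 - rⁿ) / (1 - r)
S_11 = 4(1 - (3/4)^11) / (1 - (3/4))
S_11 = 4(1 - (177147/4194304)) / (1/4)
S_11 = 4017157/262144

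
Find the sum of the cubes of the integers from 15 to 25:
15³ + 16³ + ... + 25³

Use ∑_{k=1}^{n} k³ = [n(n+1)/2]², then subtract the first 14 terms.
∑_{k=1}^{25} k³ = [25×26/2]² = 325² = 105625
∑_{k=1}^{14} k³ = [14×15/2]² = 105² = 11025
∑_{k=15}^{25} k³ = 105625 - 11025 = 94600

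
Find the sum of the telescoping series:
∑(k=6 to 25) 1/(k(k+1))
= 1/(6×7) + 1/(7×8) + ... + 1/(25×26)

Partial fractions: 1/(k(k+1)) = 1/k - 1/(k+1)
The series telescopes:
= (1/6 - 1/7) + (1/7 - 1/8) + ... + (1/25 - 1/26)
= 1/6 - 1/26
= 5/39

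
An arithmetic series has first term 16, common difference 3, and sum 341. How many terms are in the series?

Using S = n/2 × [2a + (n-1)d]
341 = n/2 × [2(16) + (n-1)(3)]
341 = n/2 × [32 + 3n - 3]
682 = n × [29 + 3n]
3n² + (29)n - 682 = 0
Discriminant: Δ = (29)² - 4(3)(-682) = 841 + 8184 = 9025
√Δ = 95
n = [-(29) + √Δ] / (2·3) = (-29 + 95) / 6 = 66 / 6 = 11
(The negative root is discarded since n must be a positive integer.)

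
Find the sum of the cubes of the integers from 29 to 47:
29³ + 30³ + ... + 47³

Use ∑_{k=1}^{n} k³ = [n(n+1)/2]², then subtract the first 28 terms.
∑_{k=1}^{47} k³ = [47×48/2]² = 1128² = 1272384
∑_{k=1}^{28} k³ = [28×29/2]² = 406² = 164836
∑_{k=29}^{47} k³ = 1272384 - 164836 = 1107548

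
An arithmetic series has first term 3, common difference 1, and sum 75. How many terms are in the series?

Using S = n/2 × [2a + (n-1)d]
75 = n/2 × [2(3) + (n-1)(1)]
75 = n/2 × [6 + 1n - 1]
150 = n × [5 + 1n]
1n² + (5)n - 150 = 0
Discriminant: Δ = (5)² - 4(1)(-150) = 25 + 600 = 625
√Δ = 25
n = [-(5) + √Δ] / (2·1) = (-5 + 25) / 2 = 20 / 2 = 10
(The negative root is discarded since n must be a positive integer.)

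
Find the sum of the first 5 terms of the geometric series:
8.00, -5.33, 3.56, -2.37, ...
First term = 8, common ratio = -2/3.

Sₙ = a(1 - rⁿ) / (1 - r)
S_5 = 8(1 - (-2/3)^5) / (1 - (-2/3))
S_5 = 8(1 - (-32/243)) / (5/3)
S_5 = 440/81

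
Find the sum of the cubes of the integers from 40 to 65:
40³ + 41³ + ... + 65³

Use ∑_{k=1}^{n} k³ = [n(n+1)/2]², then subtract the first 39 terms.
∑_{k=1}^{65} k³ = [65×66/2]² = 2145² = 4601025
∑_{k=1}^{39} k³ = [39×40/2]² = 780² = 608400
∑_{k=40}^{65} k³ = 4601025 - 608400 = 3992625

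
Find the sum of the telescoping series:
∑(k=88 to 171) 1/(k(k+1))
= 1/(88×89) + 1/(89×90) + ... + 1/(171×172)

Partial fractions: 1/(k(k+1)) = 1/k - 1/(k+1)
The series telescopes:
= (1/88 - 1/89) + (1/89 - 1/90) + ... + (1/171 - 1/172)
= 1/88 - 1/172
= 21/3784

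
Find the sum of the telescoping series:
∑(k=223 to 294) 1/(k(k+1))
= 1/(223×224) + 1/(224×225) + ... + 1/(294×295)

Partial fractions: 1/(k(k+1)) = 1/k - 1/(k+1)
The series telescopes:
= (1/223 - 1/224) + (1/224 - 1/225) + ... + (1/294 - 1/295)
= 1/223 - 1/295
= 72/65785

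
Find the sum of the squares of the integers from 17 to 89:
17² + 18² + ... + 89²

Use ∑_{k=1}^{n} k² = n(n+1)(2n+1)/6, then subtract the first 16 terms.
∑_{k=1}^{89} k² = 89×90×179/6 = 238965
∑_{k=1}^{16} k² = 16×17×33/6 = 1496
∑_{k=17}^{89} k² = 238965 - 1496 = 237469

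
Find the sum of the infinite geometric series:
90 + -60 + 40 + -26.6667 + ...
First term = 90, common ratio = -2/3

For |r| < 1, S = a / (1 - r)
S = 90 / (1 - (-2/3))
S = 90 / (5/3)
S = 54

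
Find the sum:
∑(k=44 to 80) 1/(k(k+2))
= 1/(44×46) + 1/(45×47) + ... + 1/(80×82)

Partial fractions: 1/(k(k+2)) = (1/2)[1/k - 1/(k+2)]
Telescoping leaves the first two and last two terms:
= (1/2)[1/44 + 1/45 - 1/81 - 1/82]
= 14911/1461240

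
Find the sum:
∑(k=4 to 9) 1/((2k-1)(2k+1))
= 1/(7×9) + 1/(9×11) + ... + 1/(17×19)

Partial fractions: 1/((2k-1)(2k+1)) = (1/2)[1/(2k-1) - 1/(2k+1)]
The series telescopes:
= (1/2)[1/7 - 1/19]
= 6/133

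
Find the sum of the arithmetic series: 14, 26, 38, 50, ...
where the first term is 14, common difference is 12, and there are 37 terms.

Sₙ = n/2 × (first + last)
Last term = a + (n-1)d = 14 + (37-1)×12 = 446
S_37 = 37/2 × (14 + 446)
S_37 = 37/2 × 460 = 8510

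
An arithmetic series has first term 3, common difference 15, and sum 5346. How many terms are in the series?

Using S = n/2 × [2a + (n-1)d]
5346 = n/2 × [2(3) + (n-1)(15)]
5346 = n/2 × [6 + 15n - 15]
10692 = n × [-9 + 15n]
15n² + (-9)n - 10692 = 0
Discriminant: Δ = (-9)² - 4(15)(-10692) = 81 + 641520 = 641601
√Δ = 801
n = [-(-9) + √Δ] / (2·15) = (9 + 801) / 30 = 810 / 30 = 27
(The negative root is discarded since n must be a positive integer.)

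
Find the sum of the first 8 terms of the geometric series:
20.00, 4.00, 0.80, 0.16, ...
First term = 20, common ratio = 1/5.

Sₙ = a(1 - rⁿ) / (1 - r)
S_8 = 20(1 - (1/5)^8) / (1 - (1/5))
S_8 = 20(1 - (1/390625)) / (4/5)
S_8 = 390624/15625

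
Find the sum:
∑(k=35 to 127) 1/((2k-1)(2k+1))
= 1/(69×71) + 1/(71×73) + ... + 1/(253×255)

Partial fractions: 1/((2k-1)(2k+1)) = (1/2)[1/(2k-1) - 1/(2k+1)]
The series telescopes:
= (1/2)[1/69 - 1/255]
= 31/5865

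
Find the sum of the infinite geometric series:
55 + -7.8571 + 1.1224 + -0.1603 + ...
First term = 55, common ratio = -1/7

For |r| < 1, S = a / (1 - r)
S = 55 / (1 - (-1/7))
S = 55 / (8/7)
S = 385/8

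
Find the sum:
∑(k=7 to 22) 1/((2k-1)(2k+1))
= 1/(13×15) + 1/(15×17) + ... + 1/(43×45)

Partial fractions: 1/((2k-1)(2k+1)) = (1/2)[1/(2k-1) - 1/(2k+1)]
The series telescopes:
= (1/2)[1/13 - 1/45]
= 16/585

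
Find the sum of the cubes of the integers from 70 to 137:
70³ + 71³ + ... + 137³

Use ∑_{k=1}^{n} k³ = [n(n+1)/2]², then subtract the first 69 terms.
∑_{k=1}^{137} k³ = [137×138/2]² = 9453² = 89359209
∑_{k=1}^{69} k³ = [69×70/2]² = 2415² = 5832225
∑_{k=70}^{137} k³ = 89359209 - 5832225 = 83526984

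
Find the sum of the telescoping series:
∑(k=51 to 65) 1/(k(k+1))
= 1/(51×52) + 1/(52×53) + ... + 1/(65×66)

Partial fractions: 1/(k(k+1)) = 1/k - 1/(k+1)
The series telescopes:
= (1/51 - 1/52) + (1/52 - 1/53) + ... + (1/65 - 1/66)
= 1/51 - 1/66
= 5/1122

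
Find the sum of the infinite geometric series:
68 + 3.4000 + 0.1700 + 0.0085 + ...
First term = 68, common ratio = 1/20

For |r| < 1, S = a / (1 - r)
S = 68 / (1 - (1/20))
S = 68 / (19/20)
S = 1360/19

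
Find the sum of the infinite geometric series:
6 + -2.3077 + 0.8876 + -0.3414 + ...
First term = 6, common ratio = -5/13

For |r| < 1, S = a / (1 - r)
S = 6 / (1 - (-5/13))
S = 6 / (18/13)
S = 13/3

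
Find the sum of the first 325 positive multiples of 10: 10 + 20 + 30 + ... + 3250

Factor out 10: = 10(1 + 2 + ... + 325) = 10 × n(n+1)/2
= 10 × 325×326/2
= 10 × 52975
= 529750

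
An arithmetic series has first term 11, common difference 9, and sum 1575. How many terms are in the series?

Using S = n/2 × [2a + (n-1)d]
1575 = n/2 × [2(11) + (n-1)(9)]
1575 = n/2 × [22 + 9n - 9]
3150 = n × [13 + 9n]
9n² + (13)n - 3150 = 0
Discriminant: Δ = (13)² - 4(9)(-3150) = 169 + 113400 = 113569
√Δ = 337
n = [-(13) + √Δ] / (2·9) = (-13 + 337) / 18 = 324 / 18 = 18
(The negative root is discarded since n must be a positive integer.)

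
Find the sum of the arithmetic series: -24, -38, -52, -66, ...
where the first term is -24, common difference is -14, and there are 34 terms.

Sₙ = n/2 × (first + last)
Last term = a + (n-1)d = -24 + (34-1)×(-14) = -486
S_34 = 34/2 × (-24 + (-486))
S_34 = 34/2 × (-510) = -8670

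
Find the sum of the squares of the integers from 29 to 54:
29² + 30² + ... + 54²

Use ∑_{k=1}^{n} k² = n(n+1)(2n+1)/6, then subtract the first 28 terms.
∑_{k=1}^{54} k² = 54×55×109/6 = 53955
∑_{k=1}^{28} k² = 28×29×57/6 = 7714
∑_{k=29}^{54} k² = 53955 - 7714 = 46241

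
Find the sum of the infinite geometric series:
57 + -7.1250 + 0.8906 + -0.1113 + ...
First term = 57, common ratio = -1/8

For |r| < 1, S = a / (1 - r)
S = 57 / (1 - (-1/8))
S = 57 / (9/8)
S = 152/3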